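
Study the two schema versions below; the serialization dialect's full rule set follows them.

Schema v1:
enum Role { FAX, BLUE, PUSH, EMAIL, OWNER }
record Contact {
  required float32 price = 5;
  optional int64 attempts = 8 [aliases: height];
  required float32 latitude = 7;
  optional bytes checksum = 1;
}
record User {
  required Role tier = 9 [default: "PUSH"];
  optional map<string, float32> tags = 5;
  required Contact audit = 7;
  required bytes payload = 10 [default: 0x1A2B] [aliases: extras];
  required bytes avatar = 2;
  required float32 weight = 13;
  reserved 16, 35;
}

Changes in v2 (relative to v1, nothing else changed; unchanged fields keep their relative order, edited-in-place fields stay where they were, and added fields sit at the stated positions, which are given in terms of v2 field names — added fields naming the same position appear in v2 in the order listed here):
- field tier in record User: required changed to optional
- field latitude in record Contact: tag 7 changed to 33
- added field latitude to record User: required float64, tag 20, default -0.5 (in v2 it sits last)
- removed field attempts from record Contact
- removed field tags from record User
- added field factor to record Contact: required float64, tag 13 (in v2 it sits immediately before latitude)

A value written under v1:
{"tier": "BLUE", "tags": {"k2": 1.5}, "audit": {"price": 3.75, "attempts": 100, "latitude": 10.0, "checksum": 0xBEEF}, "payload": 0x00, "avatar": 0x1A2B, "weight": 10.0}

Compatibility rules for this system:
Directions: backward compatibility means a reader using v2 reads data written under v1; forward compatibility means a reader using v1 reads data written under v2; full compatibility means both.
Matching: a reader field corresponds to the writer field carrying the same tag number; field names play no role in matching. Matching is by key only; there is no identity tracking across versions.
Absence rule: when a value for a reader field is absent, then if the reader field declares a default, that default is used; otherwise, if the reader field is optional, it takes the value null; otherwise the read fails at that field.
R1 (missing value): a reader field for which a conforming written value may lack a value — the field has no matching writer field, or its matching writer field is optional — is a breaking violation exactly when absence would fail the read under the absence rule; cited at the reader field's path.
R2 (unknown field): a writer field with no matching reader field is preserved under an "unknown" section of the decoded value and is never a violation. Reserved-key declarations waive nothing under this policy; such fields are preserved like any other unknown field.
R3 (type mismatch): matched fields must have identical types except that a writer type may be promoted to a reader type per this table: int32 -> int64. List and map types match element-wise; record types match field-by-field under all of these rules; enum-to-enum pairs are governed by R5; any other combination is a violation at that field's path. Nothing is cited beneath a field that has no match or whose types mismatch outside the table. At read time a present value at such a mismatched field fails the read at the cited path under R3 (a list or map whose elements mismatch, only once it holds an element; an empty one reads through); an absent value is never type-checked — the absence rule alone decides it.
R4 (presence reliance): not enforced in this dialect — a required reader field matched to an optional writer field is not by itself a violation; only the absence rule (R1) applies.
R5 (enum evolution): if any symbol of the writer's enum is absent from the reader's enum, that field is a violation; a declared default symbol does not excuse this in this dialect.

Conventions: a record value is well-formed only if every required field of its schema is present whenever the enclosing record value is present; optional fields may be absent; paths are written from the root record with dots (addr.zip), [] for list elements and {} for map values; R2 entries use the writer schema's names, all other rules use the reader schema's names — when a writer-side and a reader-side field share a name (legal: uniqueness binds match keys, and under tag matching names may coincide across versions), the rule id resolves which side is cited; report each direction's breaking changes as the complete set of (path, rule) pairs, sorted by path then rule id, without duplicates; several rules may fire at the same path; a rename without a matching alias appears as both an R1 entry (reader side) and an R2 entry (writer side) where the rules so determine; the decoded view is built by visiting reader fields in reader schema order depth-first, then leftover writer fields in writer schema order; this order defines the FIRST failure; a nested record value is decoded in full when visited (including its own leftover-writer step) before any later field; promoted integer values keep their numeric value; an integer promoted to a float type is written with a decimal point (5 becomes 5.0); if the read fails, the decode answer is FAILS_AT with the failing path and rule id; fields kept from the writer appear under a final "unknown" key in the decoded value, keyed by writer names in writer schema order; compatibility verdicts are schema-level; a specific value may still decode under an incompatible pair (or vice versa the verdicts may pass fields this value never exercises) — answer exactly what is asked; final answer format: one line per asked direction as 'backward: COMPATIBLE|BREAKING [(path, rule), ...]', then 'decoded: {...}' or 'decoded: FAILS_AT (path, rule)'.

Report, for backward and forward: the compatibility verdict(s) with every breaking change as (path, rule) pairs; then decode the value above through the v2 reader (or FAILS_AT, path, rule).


the writer's type comes first in each User pair
backward analysis of User with v2 as reader and v1 as writer:
  tier: Role -> Role, writer required; from tier
  audit: Contact -> Contact, writer required; from audit
  payload: bytes -> bytes, writer required; from payload
  avatar: bytes -> bytes, writer required; from avatar
  weight: float32 -> float32, writer required; from weight
  latitude: no writer-side match
  tags (writer side), unknown to reader
  audit.price: float32 -> float32, writer required; from audit.price
  audit.factor: no writer-side match
  audit.latitude: no writer-side match
  audit.checksum: bytes -> bytes, writer optional; from audit.checksum
  audit.attempts (writer side), unknown to reader
  audit.latitude (writer side), unknown to reader
  breaking: (audit.factor, R1)
  breaking: (audit.latitude, R1)
  backward on User therefore BREAKING (2)
forward analysis of User with v1 as reader and v2 as writer:
  tier: Role -> Role, writer optional; from tier
  tags: no writer-side match
  audit: Contact -> Contact, writer required; from audit
  payload: bytes -> bytes, writer required; from payload
  avatar: bytes -> bytes, writer required; from avatar
  weight: float32 -> float32, writer required; from weight
  latitude (writer side), unknown to reader
  audit.price: float32 -> float32, writer required; from audit.price
  audit.attempts: no writer-side match
  audit.latitude: no writer-side match
  audit.checksum: bytes -> bytes, writer optional; from audit.checksum
  audit.factor (writer side), unknown to reader
  audit.latitude (writer side), unknown to reader
  breaking: (audit.latitude, R1)
  forward on User therefore BREAKING (1)
decode walk for User under reader schema v2:
  tier := "BLUE"
  audit.price := 3.75
  read fails at audit.factor under R1 (no fill)
  => FAILS_AT (audit.factor, R1)

backward: BREAKING [(audit.factor, R1), (audit.latitude, R1)]; forward: BREAKING [(audit.latitude, R1)]; decoded: FAILS_AT (audit.factor, R1)


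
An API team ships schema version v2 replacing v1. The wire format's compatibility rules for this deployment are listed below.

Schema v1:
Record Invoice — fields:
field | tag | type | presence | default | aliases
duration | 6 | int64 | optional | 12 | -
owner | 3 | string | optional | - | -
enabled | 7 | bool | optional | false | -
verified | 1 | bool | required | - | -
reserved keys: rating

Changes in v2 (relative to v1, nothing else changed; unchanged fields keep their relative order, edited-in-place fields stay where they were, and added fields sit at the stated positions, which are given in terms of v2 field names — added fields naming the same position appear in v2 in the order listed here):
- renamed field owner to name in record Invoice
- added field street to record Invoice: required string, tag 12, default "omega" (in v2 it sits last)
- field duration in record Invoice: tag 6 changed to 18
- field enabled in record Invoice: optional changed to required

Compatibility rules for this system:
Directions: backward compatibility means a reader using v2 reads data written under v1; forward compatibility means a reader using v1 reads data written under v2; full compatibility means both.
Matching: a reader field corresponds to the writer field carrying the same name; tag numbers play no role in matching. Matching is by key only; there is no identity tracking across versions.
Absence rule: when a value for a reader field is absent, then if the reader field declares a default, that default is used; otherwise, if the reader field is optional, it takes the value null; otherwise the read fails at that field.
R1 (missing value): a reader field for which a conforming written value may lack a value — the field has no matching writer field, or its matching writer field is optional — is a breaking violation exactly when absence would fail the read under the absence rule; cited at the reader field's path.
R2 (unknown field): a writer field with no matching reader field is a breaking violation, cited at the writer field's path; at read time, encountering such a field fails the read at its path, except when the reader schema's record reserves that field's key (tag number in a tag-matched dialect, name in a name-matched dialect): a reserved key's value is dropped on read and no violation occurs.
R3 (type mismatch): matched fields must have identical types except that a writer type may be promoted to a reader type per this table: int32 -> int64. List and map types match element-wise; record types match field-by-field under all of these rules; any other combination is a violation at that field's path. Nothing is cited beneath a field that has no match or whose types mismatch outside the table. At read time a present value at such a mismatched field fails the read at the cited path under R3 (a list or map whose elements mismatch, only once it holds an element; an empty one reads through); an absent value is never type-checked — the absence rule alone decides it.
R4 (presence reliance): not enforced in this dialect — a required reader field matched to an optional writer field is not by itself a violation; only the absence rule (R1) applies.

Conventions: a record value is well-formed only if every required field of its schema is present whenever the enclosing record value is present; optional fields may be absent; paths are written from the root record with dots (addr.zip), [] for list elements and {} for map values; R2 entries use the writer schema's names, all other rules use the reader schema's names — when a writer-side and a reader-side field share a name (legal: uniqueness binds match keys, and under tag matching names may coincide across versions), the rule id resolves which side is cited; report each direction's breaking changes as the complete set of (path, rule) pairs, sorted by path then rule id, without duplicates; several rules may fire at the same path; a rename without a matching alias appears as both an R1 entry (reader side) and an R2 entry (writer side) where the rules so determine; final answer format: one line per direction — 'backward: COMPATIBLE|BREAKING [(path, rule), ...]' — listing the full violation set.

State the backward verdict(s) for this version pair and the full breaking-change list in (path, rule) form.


each type pair in Invoice: writer, then reader
backward analysis of Invoice with v2 as reader and v1 as writer:
  int64 -> int64, writer optional: duration aligns to duration
  no writer field matches reader name
  bool -> bool, writer optional: enabled aligns to enabled
  bool -> bool, writer required: verified aligns to verified
  no writer field matches reader street
  writer owner: unknown to reader
  rule R2 violated at owner
  => 1 violation(s): backward is BREAKING for Invoice
remaining Invoice differences; none change what is asked:
  added field street to record Invoice: required string, tag 12, default "omega" (in v2 it sits last) -> affects forward compatibility only, which is not asked
  field duration in record Invoice: tag 6 changed to 18 -> fires no rule on Invoice, leaving the asked answer as it is
  field enabled in record Invoice: optional changed to required -> fires no rule on Invoice, leaving the asked answer as it is

backward: BREAKING [(owner, R2)]


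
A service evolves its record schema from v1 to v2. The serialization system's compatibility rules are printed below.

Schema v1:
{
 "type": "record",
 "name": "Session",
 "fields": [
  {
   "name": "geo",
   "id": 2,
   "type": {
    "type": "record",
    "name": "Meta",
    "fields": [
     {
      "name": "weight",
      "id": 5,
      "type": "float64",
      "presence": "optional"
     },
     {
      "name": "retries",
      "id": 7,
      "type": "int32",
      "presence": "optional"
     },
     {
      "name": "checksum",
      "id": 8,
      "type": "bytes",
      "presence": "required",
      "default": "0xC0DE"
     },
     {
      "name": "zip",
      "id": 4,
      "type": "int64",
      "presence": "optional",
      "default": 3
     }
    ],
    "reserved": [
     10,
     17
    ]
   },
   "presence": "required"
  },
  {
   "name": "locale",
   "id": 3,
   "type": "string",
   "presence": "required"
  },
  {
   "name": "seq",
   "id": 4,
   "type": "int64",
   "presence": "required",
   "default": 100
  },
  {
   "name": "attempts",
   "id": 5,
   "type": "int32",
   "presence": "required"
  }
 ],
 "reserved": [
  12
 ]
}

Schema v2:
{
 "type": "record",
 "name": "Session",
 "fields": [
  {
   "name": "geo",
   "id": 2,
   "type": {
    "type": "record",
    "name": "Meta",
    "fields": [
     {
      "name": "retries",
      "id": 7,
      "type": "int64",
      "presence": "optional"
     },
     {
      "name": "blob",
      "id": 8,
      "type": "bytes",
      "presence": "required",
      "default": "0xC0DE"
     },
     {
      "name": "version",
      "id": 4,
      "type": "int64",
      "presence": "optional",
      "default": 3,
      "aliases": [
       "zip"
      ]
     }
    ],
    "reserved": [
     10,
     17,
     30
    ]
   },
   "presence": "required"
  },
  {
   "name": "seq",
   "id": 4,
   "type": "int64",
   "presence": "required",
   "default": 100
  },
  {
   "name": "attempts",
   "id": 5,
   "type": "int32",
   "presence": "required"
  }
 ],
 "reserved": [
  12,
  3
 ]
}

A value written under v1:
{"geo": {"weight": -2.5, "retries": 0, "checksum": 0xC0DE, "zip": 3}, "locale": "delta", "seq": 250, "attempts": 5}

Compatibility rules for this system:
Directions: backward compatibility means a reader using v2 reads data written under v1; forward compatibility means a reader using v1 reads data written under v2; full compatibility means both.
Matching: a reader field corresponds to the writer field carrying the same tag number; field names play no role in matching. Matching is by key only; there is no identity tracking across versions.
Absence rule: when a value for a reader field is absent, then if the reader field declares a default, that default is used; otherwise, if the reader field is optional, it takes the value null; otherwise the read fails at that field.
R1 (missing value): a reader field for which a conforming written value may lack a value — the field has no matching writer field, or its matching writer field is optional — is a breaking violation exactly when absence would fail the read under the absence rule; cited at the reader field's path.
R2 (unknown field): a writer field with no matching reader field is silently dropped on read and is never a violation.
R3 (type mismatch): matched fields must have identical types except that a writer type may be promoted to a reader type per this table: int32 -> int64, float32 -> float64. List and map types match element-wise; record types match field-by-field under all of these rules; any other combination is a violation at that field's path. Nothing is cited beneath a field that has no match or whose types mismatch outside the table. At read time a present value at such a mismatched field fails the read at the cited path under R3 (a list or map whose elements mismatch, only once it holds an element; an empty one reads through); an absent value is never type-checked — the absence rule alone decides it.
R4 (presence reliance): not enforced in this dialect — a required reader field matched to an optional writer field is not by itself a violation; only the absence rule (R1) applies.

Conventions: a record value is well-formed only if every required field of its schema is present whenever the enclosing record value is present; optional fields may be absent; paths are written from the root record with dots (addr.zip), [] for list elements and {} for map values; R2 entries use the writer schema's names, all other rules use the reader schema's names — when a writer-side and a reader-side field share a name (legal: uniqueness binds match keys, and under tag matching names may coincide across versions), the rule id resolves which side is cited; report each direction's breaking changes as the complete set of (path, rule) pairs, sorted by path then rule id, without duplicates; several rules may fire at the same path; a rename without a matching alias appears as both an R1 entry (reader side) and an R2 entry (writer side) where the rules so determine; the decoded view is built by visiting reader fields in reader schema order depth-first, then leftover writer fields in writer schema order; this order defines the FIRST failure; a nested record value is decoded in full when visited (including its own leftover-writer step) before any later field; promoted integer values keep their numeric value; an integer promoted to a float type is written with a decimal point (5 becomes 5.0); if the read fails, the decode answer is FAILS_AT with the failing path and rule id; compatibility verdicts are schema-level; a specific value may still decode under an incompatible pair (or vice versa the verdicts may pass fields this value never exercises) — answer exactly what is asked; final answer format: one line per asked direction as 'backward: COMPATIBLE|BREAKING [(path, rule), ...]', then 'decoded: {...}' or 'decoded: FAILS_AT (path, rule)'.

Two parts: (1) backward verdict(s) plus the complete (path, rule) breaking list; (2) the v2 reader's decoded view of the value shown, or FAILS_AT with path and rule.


backward: COMPATIBLE []; decoded: {"geo": {"retries": 0, "blob": 0xC0DE, "version": 3}, "seq": 250, "attempts": 5}

the writer's type comes first in each Session pair
backward analysis of Session with v2 as reader and v1 as writer:
  geo <- geo (Meta -> Meta, writer required)
  seq <- seq (int64 -> int64, writer required)
  attempts <- attempts (int32 -> int32, writer required)
  leftover writer field: locale
  geo.retries <- geo.retries (int32 -> int64, writer optional)
  geo.blob <- geo.checksum (bytes -> bytes, writer required)
  geo.version <- geo.zip (int64 -> int64, writer optional)
  leftover writer field: geo.weight
  nothing fires on Session: backward is COMPATIBLE
decoding the Session value with the v2 reader:
  geo.retries := 0 (int32 -> int64)
  geo.blob := 0xC0DE (from writer checksum)
  geo.version := 3 (from writer zip)
  writer geo.weight: no reader field; dropped
  seq := 250
  attempts := 5
  writer locale: no reader field; dropped
  => decoded: {"geo": {"retries": 0, "blob": 0xC0DE, "version": 3}, "seq": 250, "attempts": 5}
checking off the Session differences that do not matter here:
  field retries in record Meta: type int32 changed to int64 -> affects forward compatibility only, which is not asked


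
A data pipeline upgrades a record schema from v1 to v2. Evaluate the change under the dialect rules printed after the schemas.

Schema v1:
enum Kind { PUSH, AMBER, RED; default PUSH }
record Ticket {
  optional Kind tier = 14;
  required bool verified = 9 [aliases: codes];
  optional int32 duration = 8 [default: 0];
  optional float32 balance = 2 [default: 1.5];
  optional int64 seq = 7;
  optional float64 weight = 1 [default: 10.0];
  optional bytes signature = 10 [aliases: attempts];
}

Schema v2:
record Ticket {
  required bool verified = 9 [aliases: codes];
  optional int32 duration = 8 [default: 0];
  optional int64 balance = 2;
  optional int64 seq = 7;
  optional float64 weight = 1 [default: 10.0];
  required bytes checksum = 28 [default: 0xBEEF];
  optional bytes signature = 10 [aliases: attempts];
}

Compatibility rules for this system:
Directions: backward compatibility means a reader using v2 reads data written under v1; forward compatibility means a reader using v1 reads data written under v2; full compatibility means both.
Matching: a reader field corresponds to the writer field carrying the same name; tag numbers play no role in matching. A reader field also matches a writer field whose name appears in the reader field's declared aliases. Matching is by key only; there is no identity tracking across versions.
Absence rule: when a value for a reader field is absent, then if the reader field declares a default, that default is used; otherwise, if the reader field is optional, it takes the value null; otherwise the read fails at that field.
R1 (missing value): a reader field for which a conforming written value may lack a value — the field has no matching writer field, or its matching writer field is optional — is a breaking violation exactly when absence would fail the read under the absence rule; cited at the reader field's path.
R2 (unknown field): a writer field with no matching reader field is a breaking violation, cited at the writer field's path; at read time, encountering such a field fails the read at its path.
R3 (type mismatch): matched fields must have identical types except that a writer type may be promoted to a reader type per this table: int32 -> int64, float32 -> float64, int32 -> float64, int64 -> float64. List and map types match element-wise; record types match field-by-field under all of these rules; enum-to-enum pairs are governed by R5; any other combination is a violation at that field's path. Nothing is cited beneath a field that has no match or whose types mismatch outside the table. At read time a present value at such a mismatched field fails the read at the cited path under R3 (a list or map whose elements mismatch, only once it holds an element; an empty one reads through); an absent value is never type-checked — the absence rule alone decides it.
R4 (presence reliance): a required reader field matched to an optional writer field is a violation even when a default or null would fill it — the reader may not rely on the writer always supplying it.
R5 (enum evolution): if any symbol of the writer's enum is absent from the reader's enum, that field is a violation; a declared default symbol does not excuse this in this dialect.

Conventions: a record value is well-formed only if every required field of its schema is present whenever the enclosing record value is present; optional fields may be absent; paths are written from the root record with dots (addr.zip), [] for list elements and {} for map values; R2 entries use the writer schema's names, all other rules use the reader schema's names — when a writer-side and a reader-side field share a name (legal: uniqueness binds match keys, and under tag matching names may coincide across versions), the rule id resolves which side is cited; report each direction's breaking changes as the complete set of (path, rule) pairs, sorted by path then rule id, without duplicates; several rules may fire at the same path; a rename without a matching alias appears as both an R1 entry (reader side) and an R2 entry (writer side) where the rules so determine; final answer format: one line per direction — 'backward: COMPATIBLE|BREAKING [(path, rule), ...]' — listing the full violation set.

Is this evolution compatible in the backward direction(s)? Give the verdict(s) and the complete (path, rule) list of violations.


backward: BREAKING [(balance, R3), (tier, R2)]

in Ticket below, arrows point writer -> reader
backward on Ticket — v2 reading data written by v1:
  verified: paired with writer verified (bool -> bool; writer required)
  duration: paired with writer duration (int32 -> int32; writer optional)
  balance: paired with writer balance (float32 -> int64; writer optional)
  seq: paired with writer seq (int64 -> int64; writer optional)
  weight: paired with writer weight (float64 -> float64; writer optional)
  checksum has no writer counterpart
  signature: paired with writer signature (bytes -> bytes; writer optional)
  tier (writer side), unknown to reader
  rule R3 violated at balance
  rule R2 violated at tier
  backward on Ticket therefore BREAKING (2)
the other Ticket changes do not affect what is asked:
  added field checksum to record Ticket: required bytes, tag 28, default 0xBEEF (in v2 it sits immediately before signature) -> fires only in the forward direction of Ticket, which is not asked here


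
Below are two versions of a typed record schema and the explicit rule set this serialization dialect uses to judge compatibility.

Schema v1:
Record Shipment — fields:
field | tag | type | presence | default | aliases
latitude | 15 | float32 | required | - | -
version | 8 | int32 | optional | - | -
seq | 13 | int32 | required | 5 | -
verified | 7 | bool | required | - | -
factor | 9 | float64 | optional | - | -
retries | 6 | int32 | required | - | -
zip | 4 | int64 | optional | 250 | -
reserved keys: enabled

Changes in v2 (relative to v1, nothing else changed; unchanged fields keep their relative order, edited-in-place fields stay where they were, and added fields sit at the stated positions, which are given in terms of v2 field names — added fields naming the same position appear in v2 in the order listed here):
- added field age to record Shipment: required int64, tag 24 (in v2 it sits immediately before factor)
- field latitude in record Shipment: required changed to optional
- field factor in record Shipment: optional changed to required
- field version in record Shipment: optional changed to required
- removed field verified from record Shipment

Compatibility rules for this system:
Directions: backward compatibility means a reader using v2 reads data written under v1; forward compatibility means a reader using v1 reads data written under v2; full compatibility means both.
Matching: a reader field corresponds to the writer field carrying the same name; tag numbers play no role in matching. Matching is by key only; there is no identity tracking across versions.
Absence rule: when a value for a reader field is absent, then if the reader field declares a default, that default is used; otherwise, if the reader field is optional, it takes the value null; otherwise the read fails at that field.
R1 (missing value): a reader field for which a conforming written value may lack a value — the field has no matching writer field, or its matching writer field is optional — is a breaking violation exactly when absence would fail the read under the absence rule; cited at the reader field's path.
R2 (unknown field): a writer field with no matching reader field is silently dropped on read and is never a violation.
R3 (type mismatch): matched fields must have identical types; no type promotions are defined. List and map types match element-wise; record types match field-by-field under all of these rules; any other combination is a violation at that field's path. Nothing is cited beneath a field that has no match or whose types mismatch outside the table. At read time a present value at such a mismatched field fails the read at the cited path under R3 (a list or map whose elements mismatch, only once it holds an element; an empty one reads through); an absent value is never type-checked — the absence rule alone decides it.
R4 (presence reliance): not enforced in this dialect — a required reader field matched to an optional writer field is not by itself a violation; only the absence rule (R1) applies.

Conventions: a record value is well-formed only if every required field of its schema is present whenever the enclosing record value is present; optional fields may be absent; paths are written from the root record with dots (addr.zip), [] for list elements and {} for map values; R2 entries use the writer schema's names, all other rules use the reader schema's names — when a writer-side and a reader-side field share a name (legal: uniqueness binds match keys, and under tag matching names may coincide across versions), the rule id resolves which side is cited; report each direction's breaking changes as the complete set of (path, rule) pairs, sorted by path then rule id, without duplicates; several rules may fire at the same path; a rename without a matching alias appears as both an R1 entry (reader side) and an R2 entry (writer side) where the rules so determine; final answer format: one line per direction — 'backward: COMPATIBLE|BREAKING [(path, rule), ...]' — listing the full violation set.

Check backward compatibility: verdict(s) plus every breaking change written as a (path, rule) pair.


the writer's type comes first in each Shipment pair
backward pass over Shipment, reader schema v2, writer schema v1:
  latitude: paired with writer latitude (float32 -> float32; writer required)
  version: paired with writer version (int32 -> int32; writer optional)
  seq: paired with writer seq (int32 -> int32; writer required)
  age: no writer match
  factor: paired with writer factor (float64 -> float64; writer optional)
  retries: paired with writer retries (int32 -> int32; writer required)
  zip: paired with writer zip (int64 -> int64; writer optional)
  writer field verified has no reader counterpart
  violation R1 at age
  violation R1 at factor
  violation R1 at version
  backward on Shipment therefore BREAKING (3)
the rest of the Shipment diff is inert for this question:
  field latitude in record Shipment: required changed to optional -> matters only for Shipment's forward compatibility — outside the asked direction
  removed field verified from record Shipment -> matters only for Shipment's forward compatibility — outside the asked direction

backward: BREAKING [(age, R1), (factor, R1), (version, R1)]


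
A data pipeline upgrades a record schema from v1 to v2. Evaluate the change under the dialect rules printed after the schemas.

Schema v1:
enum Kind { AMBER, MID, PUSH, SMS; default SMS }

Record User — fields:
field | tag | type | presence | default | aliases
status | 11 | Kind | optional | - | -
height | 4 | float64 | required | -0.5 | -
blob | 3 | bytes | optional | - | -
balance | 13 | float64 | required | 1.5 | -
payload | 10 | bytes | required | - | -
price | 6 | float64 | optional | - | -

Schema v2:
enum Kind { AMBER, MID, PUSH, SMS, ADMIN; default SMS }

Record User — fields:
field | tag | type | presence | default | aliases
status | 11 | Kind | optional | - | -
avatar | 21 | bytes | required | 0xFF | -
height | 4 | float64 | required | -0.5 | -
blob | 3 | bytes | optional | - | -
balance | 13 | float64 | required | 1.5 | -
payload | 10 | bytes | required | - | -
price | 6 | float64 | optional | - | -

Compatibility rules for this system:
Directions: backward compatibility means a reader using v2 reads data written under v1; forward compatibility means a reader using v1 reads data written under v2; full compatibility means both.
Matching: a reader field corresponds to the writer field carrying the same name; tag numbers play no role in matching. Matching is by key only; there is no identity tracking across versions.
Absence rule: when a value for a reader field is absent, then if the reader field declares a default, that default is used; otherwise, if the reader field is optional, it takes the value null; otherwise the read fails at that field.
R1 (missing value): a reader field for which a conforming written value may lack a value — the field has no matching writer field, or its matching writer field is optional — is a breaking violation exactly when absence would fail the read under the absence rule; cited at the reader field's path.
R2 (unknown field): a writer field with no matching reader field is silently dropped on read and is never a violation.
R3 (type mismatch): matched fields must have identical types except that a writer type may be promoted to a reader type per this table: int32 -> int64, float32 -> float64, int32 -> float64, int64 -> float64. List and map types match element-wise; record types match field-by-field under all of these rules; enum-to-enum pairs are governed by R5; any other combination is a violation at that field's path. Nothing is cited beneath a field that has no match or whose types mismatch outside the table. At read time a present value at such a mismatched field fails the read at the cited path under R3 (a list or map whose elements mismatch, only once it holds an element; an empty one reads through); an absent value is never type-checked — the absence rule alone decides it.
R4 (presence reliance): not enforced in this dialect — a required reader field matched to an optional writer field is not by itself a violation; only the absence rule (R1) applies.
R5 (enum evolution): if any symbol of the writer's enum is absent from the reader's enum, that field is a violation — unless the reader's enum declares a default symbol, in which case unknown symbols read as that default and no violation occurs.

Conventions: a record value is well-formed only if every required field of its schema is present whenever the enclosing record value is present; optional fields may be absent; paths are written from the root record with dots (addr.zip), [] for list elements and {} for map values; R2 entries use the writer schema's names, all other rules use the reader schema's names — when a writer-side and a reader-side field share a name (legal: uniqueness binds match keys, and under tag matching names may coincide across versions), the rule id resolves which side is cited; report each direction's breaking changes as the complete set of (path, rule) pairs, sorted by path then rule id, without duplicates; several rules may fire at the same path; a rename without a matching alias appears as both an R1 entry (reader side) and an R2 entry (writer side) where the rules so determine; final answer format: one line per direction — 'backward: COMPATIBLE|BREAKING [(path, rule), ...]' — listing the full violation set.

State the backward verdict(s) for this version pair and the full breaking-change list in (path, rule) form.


arrows below run writer -> reader for User
backward pass over User, reader schema v2, writer schema v1:
  status: paired with writer status (Kind -> Kind; writer optional)
  no writer field matches reader avatar
  height: paired with writer height (float64 -> float64; writer required)
  blob: paired with writer blob (bytes -> bytes; writer optional)
  balance: paired with writer balance (float64 -> float64; writer required)
  payload: paired with writer payload (bytes -> bytes; writer required)
  price: paired with writer price (float64 -> float64; writer optional)
  => no violations; backward on User: COMPATIBLE
the rest of the User diff is inert for this question:
  added field avatar to record User: required bytes, tag 21, default 0xFF (in v2 it sits immediately before height) -> triggers nothing under User's printed rules — same verdict
  enum Kind (field status in record User): symbol ADMIN added -> triggers nothing under User's printed rules — same verdict

backward: COMPATIBLE []


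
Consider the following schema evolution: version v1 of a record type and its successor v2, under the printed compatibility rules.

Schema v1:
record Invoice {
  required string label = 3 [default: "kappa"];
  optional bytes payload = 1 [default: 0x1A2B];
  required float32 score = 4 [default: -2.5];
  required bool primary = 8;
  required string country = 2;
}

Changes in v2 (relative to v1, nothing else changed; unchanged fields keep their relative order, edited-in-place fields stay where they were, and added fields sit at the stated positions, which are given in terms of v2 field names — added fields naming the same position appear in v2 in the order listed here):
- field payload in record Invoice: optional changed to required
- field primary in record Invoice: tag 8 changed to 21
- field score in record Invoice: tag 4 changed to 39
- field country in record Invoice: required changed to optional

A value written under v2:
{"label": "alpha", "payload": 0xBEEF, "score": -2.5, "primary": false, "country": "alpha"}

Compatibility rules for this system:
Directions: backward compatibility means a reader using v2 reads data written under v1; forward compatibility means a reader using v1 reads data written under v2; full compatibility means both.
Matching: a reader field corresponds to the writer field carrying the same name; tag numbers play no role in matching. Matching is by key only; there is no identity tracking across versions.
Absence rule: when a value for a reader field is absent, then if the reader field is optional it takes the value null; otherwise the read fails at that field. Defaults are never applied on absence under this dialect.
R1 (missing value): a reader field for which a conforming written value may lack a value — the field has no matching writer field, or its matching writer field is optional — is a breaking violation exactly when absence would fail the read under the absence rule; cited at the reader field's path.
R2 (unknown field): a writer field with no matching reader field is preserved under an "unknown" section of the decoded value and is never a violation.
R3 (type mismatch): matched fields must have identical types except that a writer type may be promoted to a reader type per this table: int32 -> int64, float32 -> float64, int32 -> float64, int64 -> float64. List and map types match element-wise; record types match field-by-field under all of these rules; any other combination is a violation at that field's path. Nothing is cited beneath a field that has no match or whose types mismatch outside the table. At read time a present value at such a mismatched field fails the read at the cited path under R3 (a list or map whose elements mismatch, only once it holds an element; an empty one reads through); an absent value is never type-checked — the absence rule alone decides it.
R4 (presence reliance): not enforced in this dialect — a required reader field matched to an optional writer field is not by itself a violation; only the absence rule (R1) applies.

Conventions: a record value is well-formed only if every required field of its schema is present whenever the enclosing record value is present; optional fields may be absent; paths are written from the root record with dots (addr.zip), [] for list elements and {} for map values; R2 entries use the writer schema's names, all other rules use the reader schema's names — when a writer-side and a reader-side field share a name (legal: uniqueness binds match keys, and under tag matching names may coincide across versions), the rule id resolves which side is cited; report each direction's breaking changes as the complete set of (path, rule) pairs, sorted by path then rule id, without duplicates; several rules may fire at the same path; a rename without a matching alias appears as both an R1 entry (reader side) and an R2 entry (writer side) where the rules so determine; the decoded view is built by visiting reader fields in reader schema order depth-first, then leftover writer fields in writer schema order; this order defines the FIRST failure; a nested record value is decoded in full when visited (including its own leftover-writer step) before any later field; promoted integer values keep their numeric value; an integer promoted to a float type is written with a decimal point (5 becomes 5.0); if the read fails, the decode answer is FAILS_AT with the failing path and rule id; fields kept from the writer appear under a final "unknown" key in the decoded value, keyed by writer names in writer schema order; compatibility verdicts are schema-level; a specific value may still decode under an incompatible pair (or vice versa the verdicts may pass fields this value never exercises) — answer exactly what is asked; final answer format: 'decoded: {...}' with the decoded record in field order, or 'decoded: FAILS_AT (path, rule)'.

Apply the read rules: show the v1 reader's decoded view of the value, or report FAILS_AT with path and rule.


each type pair in Invoice: writer, then reader
decode (reader v1):
  label := "alpha"
  payload := 0xBEEF
  score := -2.5
  primary := false
  country := "alpha"
  => decoded: {"label": "alpha", "payload": 0xBEEF, "score": -2.5, "primary": false, "country": "alpha"}
diffs on Invoice not affecting the asked answer:
  field payload in record Invoice: optional changed to required -> matters for Invoice compatibility verdicts, not for this value's decode
  field primary in record Invoice: tag 8 changed to 21 -> fires no rule on Invoice under this dialect and leaves the result unchanged
  field score in record Invoice: tag 4 changed to 39 -> fires no rule on Invoice under this dialect and leaves the result unchanged
  field country in record Invoice: required changed to optional -> matters for Invoice compatibility verdicts, not for this value's decode

decoded: {"label": "alpha", "payload": 0xBEEF, "score": -2.5, "primary": false, "country": "alpha"}
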